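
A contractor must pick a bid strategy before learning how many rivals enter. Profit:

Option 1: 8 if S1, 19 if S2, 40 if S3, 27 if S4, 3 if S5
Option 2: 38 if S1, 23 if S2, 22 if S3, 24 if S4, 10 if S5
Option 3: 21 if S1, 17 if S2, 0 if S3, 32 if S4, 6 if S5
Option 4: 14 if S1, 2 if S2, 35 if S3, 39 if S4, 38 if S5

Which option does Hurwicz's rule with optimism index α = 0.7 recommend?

Option 1: 0.7·40 + 0.3·3 = 28.9
Option 2: 0.7·38 + 0.3·10 = 29.6
Option 3: 0.7·32 + 0.3·0 = 22.4
Option 4: 0.7·39 + 0.3·2 = 27.9
Highest Hurwicz score = 29.6 → Option 2.

Option 2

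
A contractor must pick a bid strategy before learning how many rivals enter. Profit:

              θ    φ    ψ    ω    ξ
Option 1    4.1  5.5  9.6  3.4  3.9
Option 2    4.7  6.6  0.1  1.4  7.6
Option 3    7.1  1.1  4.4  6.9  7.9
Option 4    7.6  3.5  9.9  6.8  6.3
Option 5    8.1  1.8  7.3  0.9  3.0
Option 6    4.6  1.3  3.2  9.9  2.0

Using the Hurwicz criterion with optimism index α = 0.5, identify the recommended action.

Option 4

Option 1: 0.5·9.6 + 0.5·3.4 = 6.5
Option 2: 0.5·7.6 + 0.5·0.1 = 3.85
Option 3: 0.5·7.9 + 0.5·1.1 = 4.5
Option 4: 0.5·9.9 + 0.5·3.5 = 6.7
Option 5: 0.5·8.1 + 0.5·0.9 = 4.5
Option 6: 0.5·9.9 + 0.5·1.3 = 5.6
Highest Hurwicz score = 6.7 → Option 4.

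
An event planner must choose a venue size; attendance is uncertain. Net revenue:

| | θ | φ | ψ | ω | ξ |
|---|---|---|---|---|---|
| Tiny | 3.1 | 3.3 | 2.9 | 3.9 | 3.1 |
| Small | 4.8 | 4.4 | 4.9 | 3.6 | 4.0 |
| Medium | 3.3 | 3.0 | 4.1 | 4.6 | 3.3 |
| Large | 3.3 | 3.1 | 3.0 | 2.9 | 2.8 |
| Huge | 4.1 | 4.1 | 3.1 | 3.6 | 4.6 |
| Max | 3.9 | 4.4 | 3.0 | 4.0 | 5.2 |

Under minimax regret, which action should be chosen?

Small

Column bests: θ=4.8, φ=4.4, ψ=4.9, ω=4.6, ξ=5.2.
Tiny regrets: 1.7, 1.1, 2.0, 0.7, 2.1 → max 2.1
Small regrets: 0.0, 0.0, 0.0, 1.0, 1.2 → max 1.2
Medium regrets: 1.5, 1.4, 0.8, 0.0, 1.9 → max 1.9
Large regrets: 1.5, 1.3, 1.9, 1.7, 2.4 → max 2.4
Huge regrets: 0.7, 0.3, 1.8, 1.0, 0.6 → max 1.8
Max regrets: 0.9, 0.0, 1.9, 0.6, 0.0 → max 1.9
Smallest max regret = 1.2 → Small.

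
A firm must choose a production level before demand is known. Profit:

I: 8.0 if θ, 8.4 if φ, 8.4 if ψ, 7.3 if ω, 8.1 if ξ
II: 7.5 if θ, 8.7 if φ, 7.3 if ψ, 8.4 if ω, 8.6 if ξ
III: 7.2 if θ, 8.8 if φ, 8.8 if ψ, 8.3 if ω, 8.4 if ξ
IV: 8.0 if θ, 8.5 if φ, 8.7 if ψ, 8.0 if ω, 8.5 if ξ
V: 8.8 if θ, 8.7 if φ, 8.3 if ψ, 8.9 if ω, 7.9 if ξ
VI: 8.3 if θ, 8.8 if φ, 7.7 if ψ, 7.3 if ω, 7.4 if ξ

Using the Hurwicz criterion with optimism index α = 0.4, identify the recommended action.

V

I: 0.4·8.4 + 0.6·7.3 = 7.74
II: 0.4·8.7 + 0.6·7.3 = 7.86
III: 0.4·8.8 + 0.6·7.2 = 7.84
IV: 0.4·8.7 + 0.6·8.0 = 8.28
V: 0.4·8.9 + 0.6·7.9 = 8.3
VI: 0.4·8.8 + 0.6·7.3 = 7.9
Highest Hurwicz score = 8.3 → V.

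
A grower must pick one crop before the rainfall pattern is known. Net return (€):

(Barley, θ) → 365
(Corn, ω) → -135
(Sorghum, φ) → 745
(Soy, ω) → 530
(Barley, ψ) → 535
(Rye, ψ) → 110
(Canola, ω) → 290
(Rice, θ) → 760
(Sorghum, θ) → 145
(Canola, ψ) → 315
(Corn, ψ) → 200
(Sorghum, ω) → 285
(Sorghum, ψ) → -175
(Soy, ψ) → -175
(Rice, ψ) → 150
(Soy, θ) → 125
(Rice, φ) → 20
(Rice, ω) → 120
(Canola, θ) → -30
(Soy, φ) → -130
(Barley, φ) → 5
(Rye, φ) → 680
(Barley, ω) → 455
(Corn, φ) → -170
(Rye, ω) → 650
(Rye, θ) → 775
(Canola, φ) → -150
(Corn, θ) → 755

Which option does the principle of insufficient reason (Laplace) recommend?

Row averages: Sorghum=250, Corn=162.5, Rice=262.5, Soy=87.5, Barley=340, Rye=553.75, Canola=106.25
Highest average = 553.75 → Rye.

Rye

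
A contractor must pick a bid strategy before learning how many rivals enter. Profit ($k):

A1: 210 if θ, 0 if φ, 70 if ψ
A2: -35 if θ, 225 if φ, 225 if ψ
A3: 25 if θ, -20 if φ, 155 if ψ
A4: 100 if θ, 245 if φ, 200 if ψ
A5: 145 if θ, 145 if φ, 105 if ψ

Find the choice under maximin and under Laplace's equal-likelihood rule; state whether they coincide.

maximin → A5; laplace → A4 (disagree)

Row minima: A1=0, A2=-35, A3=-20, A4=100, A5=105
Best worst-case = 105 → A5.
Row averages: A1=280/3, A2=415/3, A3=160/3, A4=545/3, A5=395/3
Highest average = 545/3 → A4.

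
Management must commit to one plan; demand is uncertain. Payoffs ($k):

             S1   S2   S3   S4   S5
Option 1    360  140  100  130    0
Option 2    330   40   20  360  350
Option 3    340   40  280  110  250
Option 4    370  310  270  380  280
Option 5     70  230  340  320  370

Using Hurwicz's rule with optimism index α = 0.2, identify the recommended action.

Option 4

Option 1: 0.2·360 + 0.8·0 = 72
Option 2: 0.2·360 + 0.8·20 = 88
Option 3: 0.2·340 + 0.8·40 = 100
Option 4: 0.2·380 + 0.8·270 = 292
Option 5: 0.2·370 + 0.8·70 = 130
Highest Hurwicz score = 292 → Option 4.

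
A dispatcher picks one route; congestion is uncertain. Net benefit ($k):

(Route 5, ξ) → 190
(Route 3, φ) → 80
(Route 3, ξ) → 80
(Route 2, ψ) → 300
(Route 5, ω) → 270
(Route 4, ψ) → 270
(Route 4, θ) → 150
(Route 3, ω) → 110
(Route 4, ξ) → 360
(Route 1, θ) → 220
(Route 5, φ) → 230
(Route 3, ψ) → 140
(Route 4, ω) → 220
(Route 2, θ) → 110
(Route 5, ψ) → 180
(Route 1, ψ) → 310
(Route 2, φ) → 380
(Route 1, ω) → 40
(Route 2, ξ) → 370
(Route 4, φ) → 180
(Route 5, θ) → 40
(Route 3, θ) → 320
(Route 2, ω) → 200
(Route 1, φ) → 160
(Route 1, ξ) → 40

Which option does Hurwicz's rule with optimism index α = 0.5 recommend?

Route 4

Route 1: 0.5·310 + 0.5·40 = 175
Route 2: 0.5·380 + 0.5·110 = 245
Route 3: 0.5·320 + 0.5·80 = 200
Route 4: 0.5·360 + 0.5·150 = 255
Route 5: 0.5·270 + 0.5·40 = 155
Highest Hurwicz score = 255 → Route 4.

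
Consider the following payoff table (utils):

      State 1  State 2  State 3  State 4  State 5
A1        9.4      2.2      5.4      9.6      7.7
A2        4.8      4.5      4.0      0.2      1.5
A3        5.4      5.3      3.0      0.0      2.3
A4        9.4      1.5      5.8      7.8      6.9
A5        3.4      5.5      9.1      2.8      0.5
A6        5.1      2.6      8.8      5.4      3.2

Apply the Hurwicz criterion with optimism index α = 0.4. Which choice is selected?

A1: 0.4·9.6 + 0.6·2.2 = 5.16
A2: 0.4·4.8 + 0.6·0.2 = 2.04
A3: 0.4·5.4 + 0.6·0.0 = 2.16
A4: 0.4·9.4 + 0.6·1.5 = 4.66
A5: 0.4·9.1 + 0.6·0.5 = 3.94
A6: 0.4·8.8 + 0.6·2.6 = 5.08
Highest Hurwicz score = 5.16 → A1.

A1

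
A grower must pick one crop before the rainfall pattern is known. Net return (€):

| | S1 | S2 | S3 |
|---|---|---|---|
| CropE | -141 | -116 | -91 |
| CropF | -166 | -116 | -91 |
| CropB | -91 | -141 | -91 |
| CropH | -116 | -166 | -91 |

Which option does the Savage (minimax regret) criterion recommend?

Column bests: S1=-91, S2=-116, S3=-91.
CropE regrets: 50, 0, 0 → max 50
CropF regrets: 75, 0, 0 → max 75
CropB regrets: 0, 25, 0 → max 25
CropH regrets: 25, 50, 0 → max 50
Smallest max regret = 25 → CropB.

CropB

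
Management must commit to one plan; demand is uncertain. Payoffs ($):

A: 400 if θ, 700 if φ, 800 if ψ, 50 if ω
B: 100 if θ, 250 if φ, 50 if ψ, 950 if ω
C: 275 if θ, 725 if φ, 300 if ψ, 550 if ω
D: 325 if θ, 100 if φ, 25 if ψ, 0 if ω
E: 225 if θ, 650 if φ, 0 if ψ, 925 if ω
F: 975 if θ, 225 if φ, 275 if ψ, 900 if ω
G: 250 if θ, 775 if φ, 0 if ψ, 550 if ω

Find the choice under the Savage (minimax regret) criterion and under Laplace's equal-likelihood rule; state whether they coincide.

minimax regret → F; laplace → F (agree)

Column bests: θ=975, φ=775, ψ=800, ω=950.
A regrets: 575, 75, 0, 900 → max 900
B regrets: 875, 525, 750, 0 → max 875
C regrets: 700, 50, 500, 400 → max 700
D regrets: 650, 675, 775, 950 → max 950
E regrets: 750, 125, 800, 25 → max 800
F regrets: 0, 550, 525, 50 → max 550
G regrets: 725, 0, 800, 400 → max 800
Smallest max regret = 550 → F.
Row averages: A=487.5, B=337.5, C=462.5, D=112.5, E=450, F=593.75, G=393.75
Highest average = 593.75 → F.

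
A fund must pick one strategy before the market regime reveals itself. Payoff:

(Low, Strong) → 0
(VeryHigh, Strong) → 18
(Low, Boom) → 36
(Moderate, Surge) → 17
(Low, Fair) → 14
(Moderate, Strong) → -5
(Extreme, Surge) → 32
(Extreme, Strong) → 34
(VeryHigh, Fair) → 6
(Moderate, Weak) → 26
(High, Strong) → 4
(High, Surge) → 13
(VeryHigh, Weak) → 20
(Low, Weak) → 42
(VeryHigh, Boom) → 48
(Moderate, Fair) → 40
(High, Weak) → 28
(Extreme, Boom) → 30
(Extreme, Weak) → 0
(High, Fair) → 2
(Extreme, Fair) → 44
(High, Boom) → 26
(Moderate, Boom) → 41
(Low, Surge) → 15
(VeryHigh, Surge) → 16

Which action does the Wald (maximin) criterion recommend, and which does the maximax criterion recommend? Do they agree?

Row minima: Low=0, Moderate=-5, High=2, VeryHigh=6, Extreme=0
Best worst-case = 6 → VeryHigh.
Row maxima: Low=42, Moderate=41, High=28, VeryHigh=48, Extreme=44
Best best-case = 48 → VeryHigh.

maximin → VeryHigh; maximax → VeryHigh (agree)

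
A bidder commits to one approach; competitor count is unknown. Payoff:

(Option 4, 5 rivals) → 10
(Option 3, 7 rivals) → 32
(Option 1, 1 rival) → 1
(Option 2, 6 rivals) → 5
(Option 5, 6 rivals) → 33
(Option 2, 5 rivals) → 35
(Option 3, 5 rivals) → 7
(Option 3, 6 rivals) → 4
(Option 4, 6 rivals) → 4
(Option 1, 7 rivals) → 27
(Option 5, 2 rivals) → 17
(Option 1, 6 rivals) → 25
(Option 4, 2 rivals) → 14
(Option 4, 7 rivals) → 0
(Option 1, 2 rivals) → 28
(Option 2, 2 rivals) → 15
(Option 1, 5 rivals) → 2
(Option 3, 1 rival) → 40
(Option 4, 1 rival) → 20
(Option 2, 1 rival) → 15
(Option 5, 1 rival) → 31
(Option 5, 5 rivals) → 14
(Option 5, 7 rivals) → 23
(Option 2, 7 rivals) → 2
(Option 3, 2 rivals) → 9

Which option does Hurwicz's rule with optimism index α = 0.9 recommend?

Option 1: 0.9·28 + 0.1·1 = 25.3
Option 2: 0.9·35 + 0.1·2 = 31.7
Option 3: 0.9·40 + 0.1·4 = 36.4
Option 4: 0.9·20 + 0.1·0 = 18
Option 5: 0.9·33 + 0.1·14 = 31.1
Highest Hurwicz score = 36.4 → Option 3.

Option 3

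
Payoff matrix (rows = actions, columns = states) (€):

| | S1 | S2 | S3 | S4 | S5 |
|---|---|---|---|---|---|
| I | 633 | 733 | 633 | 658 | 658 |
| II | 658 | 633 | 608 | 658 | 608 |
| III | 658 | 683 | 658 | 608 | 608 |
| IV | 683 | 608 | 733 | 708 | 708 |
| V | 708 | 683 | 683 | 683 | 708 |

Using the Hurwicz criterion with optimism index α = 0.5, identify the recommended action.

V

I: 0.5·733 + 0.5·633 = 683
II: 0.5·658 + 0.5·608 = 633
III: 0.5·683 + 0.5·608 = 645.5
IV: 0.5·733 + 0.5·608 = 670.5
V: 0.5·708 + 0.5·683 = 695.5
Highest Hurwicz score = 695.5 → V.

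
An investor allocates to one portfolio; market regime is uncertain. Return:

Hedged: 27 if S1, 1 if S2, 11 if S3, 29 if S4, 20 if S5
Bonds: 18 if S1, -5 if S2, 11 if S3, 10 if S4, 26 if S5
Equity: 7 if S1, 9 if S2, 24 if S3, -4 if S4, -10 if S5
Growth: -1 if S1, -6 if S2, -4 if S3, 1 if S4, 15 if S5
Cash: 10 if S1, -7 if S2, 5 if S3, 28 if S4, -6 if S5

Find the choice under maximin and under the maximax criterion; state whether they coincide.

maximin → Hedged; maximax → Hedged (agree)

Row minima: Hedged=1, Bonds=-5, Equity=-10, Growth=-6, Cash=-7
Best worst-case = 1 → Hedged.
Row maxima: Hedged=29, Bonds=26, Equity=24, Growth=15, Cash=28
Best best-case = 29 → Hedged.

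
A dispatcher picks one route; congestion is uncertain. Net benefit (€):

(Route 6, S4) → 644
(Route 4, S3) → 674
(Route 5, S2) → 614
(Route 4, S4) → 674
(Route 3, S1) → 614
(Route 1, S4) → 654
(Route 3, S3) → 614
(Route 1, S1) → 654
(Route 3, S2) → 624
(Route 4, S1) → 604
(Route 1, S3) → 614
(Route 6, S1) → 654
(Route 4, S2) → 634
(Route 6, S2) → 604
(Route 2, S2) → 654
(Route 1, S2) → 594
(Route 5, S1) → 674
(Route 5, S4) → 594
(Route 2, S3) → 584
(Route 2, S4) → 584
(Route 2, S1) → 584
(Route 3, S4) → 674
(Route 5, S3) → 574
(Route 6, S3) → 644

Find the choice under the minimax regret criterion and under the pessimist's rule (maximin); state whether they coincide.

Column bests: S1=674, S2=654, S3=674, S4=674.
Route 1 regrets: 20, 60, 60, 20 → max 60
Route 2 regrets: 90, 0, 90, 90 → max 90
Route 3 regrets: 60, 30, 60, 0 → max 60
Route 4 regrets: 70, 20, 0, 0 → max 70
Route 5 regrets: 0, 40, 100, 80 → max 100
Route 6 regrets: 20, 50, 30, 30 → max 50
Smallest max regret = 50 → Route 6.
Row minima: Route 1=594, Route 2=584, Route 3=614, Route 4=604, Route 5=574, Route 6=604
Best worst-case = 614 → Route 3.

minimax regret → Route 6; maximin → Route 3 (disagree)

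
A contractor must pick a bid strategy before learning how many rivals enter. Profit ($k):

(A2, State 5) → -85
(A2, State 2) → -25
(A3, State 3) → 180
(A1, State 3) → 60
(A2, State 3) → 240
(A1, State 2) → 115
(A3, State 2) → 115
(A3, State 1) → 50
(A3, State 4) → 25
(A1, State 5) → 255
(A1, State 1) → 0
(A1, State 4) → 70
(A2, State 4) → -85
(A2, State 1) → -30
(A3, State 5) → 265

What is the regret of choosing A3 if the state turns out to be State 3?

Best payoff under State 3 is 240.
Regret = 240 − 180 = 60.

60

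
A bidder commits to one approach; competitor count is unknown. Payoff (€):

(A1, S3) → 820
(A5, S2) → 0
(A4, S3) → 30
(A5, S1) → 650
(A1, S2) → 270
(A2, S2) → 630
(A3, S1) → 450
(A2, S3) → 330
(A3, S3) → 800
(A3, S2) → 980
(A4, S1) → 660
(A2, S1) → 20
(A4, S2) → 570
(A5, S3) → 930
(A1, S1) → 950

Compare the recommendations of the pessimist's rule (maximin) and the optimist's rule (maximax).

maximin → A3; maximax → A3 (agree)

Row minima: A1=270, A2=20, A3=450, A4=30, A5=0
Best worst-case = 450 → A3.
Row maxima: A1=950, A2=630, A3=980, A4=660, A5=930
Best best-case = 980 → A3.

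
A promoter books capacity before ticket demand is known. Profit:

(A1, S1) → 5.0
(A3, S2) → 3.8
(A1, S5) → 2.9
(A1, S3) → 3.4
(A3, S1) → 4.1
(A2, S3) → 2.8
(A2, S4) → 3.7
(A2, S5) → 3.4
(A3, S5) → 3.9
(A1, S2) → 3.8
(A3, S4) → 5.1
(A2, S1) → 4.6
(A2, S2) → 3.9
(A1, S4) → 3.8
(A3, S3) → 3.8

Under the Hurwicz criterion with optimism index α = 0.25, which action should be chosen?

A3

A1: 0.25·5.0 + 0.75·2.9 = 3.425
A2: 0.25·4.6 + 0.75·2.8 = 3.25
A3: 0.25·5.1 + 0.75·3.8 = 4.125
Highest Hurwicz score = 4.125 → A3.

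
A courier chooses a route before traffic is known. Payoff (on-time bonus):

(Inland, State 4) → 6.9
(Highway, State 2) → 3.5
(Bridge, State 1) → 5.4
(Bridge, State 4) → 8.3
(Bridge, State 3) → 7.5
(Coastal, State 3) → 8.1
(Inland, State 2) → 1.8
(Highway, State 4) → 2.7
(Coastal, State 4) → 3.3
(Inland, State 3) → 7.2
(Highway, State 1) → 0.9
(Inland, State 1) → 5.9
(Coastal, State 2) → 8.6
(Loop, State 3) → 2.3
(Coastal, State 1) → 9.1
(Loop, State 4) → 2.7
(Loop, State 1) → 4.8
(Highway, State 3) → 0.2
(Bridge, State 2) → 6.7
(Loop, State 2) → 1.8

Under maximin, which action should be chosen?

Row minima: Bridge=5.4, Inland=1.8, Highway=0.2, Coastal=3.3, Loop=1.8
Best worst-case = 5.4 → Bridge.

Bridge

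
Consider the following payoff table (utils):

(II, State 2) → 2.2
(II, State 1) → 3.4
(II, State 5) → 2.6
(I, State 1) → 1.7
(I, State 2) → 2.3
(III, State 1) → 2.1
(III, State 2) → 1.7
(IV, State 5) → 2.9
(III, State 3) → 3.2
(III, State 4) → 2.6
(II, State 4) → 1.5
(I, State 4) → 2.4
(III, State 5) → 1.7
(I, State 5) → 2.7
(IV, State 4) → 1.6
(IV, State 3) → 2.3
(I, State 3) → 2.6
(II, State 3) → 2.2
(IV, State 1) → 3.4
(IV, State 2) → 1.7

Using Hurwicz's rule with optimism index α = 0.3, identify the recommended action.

III

I: 0.3·2.7 + 0.7·1.7 = 2
II: 0.3·3.4 + 0.7·1.5 = 2.07
III: 0.3·3.2 + 0.7·1.7 = 2.15
IV: 0.3·3.4 + 0.7·1.6 = 2.14
Highest Hurwicz score = 2.15 → III.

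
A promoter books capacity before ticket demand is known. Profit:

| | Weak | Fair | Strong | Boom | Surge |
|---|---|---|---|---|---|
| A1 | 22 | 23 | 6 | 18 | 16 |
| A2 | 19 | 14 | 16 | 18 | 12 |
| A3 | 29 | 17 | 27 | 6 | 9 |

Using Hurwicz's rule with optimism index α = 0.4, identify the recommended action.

A3

A1: 0.4·23 + 0.6·6 = 12.8
A2: 0.4·19 + 0.6·12 = 14.8
A3: 0.4·29 + 0.6·6 = 15.2
Highest Hurwicz score = 15.2 → A3.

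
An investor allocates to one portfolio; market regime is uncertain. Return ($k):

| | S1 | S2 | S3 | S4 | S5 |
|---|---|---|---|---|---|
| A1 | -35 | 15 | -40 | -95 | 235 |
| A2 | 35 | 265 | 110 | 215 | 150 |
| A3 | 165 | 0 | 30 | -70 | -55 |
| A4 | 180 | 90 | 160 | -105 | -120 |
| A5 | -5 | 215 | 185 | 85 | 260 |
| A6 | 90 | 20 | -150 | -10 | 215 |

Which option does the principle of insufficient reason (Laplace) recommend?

Row averages: A1=16, A2=155, A3=14, A4=41, A5=148, A6=33
Highest average = 155 → A2.

A2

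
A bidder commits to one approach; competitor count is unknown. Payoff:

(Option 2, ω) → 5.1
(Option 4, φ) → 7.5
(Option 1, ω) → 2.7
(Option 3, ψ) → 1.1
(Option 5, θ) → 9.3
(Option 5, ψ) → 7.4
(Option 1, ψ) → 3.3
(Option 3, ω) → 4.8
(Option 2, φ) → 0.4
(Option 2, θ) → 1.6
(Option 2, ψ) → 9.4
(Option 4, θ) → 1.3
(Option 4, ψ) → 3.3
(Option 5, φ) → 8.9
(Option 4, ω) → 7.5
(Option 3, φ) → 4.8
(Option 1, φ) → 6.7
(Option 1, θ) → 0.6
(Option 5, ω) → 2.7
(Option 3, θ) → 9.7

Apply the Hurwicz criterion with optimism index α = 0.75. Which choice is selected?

Option 5

Option 1: 0.75·6.7 + 0.25·0.6 = 5.175
Option 2: 0.75·9.4 + 0.25·0.4 = 7.15
Option 3: 0.75·9.7 + 0.25·1.1 = 7.55
Option 4: 0.75·7.5 + 0.25·1.3 = 5.95
Option 5: 0.75·9.3 + 0.25·2.7 = 7.65
Highest Hurwicz score = 7.65 → Option 5.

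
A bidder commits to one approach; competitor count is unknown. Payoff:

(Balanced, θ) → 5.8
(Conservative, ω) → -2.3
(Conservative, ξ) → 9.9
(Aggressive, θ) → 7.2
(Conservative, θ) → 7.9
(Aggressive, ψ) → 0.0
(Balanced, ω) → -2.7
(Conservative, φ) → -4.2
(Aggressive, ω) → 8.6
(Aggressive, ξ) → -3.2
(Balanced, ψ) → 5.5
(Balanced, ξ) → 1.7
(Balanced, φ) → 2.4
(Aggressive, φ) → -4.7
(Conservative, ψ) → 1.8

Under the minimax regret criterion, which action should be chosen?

Conservative

Column bests: θ=7.9, φ=2.4, ψ=5.5, ω=8.6, ξ=9.9.
Conservative regrets: 0.0, 6.6, 3.7, 10.9, 0.0 → max 10.9
Balanced regrets: 2.1, 0.0, 0.0, 11.3, 8.2 → max 11.3
Aggressive regrets: 0.7, 7.1, 5.5, 0.0, 13.1 → max 13.1
Smallest max regret = 10.9 → Conservative.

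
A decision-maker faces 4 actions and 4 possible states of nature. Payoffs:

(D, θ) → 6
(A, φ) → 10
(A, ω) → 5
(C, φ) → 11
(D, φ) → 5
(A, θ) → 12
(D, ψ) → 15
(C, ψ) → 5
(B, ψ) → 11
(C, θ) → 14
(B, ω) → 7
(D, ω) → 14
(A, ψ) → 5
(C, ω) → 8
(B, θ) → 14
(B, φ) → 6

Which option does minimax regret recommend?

Column bests: θ=14, φ=11, ψ=15, ω=14.
A regrets: 2, 1, 10, 9 → max 10
B regrets: 0, 5, 4, 7 → max 7
C regrets: 0, 0, 10, 6 → max 10
D regrets: 8, 6, 0, 0 → max 8
Smallest max regret = 7 → B.

B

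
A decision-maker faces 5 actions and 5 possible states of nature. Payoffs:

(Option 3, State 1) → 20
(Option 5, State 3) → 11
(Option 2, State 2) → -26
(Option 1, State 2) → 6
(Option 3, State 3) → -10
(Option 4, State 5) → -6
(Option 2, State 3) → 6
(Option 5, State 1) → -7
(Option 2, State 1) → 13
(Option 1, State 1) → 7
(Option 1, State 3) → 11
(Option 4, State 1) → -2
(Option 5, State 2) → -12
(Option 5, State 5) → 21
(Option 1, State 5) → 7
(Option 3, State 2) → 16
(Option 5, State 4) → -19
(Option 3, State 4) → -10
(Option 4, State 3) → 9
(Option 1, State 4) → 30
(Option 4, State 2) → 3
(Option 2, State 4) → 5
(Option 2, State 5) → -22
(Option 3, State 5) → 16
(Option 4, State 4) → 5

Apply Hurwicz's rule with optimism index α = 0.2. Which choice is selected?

Option 1: 0.2·30 + 0.8·6 = 10.8
Option 2: 0.2·13 + 0.8·(-26) = -18.2
Option 3: 0.2·20 + 0.8·(-10) = -4
Option 4: 0.2·9 + 0.8·(-6) = -3
Option 5: 0.2·21 + 0.8·(-19) = -11
Highest Hurwicz score = 10.8 → Option 1.

Option 1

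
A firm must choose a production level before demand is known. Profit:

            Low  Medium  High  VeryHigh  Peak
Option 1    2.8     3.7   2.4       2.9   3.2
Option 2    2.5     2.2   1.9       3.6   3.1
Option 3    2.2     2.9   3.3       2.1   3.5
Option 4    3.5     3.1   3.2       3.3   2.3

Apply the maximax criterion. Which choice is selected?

Option 1

Row maxima: Option 1=3.7, Option 2=3.6, Option 3=3.5, Option 4=3.5
Best best-case = 3.7 → Option 1.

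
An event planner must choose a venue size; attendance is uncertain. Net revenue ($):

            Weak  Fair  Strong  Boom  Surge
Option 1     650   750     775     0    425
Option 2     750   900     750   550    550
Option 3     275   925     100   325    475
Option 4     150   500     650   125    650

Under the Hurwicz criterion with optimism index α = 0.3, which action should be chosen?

Option 1: 0.3·775 + 0.7·0 = 232.5
Option 2: 0.3·900 + 0.7·550 = 655
Option 3: 0.3·925 + 0.7·100 = 347.5
Option 4: 0.3·650 + 0.7·125 = 282.5
Highest Hurwicz score = 655 → Option 2.

Option 2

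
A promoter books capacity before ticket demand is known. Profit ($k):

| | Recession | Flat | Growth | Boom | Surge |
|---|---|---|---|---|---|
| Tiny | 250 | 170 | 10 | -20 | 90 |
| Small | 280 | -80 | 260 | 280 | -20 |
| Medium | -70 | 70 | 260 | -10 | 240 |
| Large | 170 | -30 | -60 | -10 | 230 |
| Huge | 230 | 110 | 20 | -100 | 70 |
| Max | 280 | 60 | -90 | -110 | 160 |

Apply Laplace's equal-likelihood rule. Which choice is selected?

Small

Row averages: Tiny=100, Small=144, Medium=98, Large=60, Huge=66, Max=60
Highest average = 144 → Small.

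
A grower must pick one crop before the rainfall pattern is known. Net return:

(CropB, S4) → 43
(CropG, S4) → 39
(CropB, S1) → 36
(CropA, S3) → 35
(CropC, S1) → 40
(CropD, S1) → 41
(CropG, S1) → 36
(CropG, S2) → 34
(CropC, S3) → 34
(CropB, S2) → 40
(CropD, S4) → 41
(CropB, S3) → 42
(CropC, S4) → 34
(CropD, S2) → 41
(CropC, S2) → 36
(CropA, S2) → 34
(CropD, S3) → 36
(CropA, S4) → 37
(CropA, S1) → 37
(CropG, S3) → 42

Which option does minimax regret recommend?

CropB

Column bests: S1=41, S2=41, S3=42, S4=43.
CropC regrets: 1, 5, 8, 9 → max 9
CropG regrets: 5, 7, 0, 4 → max 7
CropD regrets: 0, 0, 6, 2 → max 6
CropA regrets: 4, 7, 7, 6 → max 7
CropB regrets: 5, 1, 0, 0 → max 5
Smallest max regret = 5 → CropB.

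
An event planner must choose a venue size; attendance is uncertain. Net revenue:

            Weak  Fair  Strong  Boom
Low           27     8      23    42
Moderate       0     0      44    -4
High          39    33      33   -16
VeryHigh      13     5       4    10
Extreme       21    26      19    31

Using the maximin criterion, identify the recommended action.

Row minima: Low=8, Moderate=-4, High=-16, VeryHigh=4, Extreme=19
Best worst-case = 19 → Extreme.

Extreme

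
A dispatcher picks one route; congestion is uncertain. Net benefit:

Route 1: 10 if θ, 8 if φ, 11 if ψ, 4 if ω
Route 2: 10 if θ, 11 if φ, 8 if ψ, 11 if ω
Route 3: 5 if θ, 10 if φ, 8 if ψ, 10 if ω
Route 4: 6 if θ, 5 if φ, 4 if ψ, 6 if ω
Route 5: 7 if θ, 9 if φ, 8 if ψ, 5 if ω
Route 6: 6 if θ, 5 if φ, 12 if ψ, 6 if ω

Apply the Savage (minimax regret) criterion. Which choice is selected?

Route 2

Column bests: θ=10, φ=11, ψ=12, ω=11.
Route 1 regrets: 0, 3, 1, 7 → max 7
Route 2 regrets: 0, 0, 4, 0 → max 4
Route 3 regrets: 5, 1, 4, 1 → max 5
Route 4 regrets: 4, 6, 8, 5 → max 8
Route 5 regrets: 3, 2, 4, 6 → max 6
Route 6 regrets: 4, 6, 0, 5 → max 6
Smallest max regret = 4 → Route 2.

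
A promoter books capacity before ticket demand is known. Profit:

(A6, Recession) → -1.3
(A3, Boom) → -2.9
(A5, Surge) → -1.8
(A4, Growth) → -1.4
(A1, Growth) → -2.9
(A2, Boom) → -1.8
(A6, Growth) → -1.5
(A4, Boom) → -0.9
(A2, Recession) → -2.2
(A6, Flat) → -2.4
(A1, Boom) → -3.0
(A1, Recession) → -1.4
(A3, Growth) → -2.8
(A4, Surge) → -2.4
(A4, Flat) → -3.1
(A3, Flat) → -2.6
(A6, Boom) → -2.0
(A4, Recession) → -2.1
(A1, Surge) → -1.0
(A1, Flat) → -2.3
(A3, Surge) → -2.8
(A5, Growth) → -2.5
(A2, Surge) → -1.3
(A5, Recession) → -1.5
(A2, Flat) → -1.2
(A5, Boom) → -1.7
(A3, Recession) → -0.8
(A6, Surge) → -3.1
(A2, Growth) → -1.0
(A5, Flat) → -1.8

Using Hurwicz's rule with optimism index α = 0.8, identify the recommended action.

A1: 0.8·(-1.0) + 0.2·(-3.0) = -1.4
A2: 0.8·(-1.0) + 0.2·(-2.2) = -1.24
A3: 0.8·(-0.8) + 0.2·(-2.9) = -1.22
A4: 0.8·(-0.9) + 0.2·(-3.1) = -1.34
A5: 0.8·(-1.5) + 0.2·(-2.5) = -1.7
A6: 0.8·(-1.3) + 0.2·(-3.1) = -1.66
Highest Hurwicz score = -1.22 → A3.

A3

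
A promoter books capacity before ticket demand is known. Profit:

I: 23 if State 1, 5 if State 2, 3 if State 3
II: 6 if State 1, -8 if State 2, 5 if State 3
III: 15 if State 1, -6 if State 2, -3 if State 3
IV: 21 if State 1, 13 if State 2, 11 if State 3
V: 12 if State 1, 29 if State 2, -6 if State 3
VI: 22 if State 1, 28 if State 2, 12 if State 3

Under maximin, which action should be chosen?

VI

Row minima: I=3, II=-8, III=-6, IV=11, V=-6, VI=12
Best worst-case = 12 → VI.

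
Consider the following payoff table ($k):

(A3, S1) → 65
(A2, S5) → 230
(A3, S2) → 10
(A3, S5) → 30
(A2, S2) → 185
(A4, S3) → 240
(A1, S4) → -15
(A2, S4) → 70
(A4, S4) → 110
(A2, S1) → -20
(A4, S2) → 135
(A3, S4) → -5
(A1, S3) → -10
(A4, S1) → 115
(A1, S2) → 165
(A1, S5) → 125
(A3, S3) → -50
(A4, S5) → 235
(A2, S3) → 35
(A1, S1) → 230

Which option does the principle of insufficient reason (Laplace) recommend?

A4

Row averages: A1=99, A2=100, A3=10, A4=167
Highest average = 167 → A4.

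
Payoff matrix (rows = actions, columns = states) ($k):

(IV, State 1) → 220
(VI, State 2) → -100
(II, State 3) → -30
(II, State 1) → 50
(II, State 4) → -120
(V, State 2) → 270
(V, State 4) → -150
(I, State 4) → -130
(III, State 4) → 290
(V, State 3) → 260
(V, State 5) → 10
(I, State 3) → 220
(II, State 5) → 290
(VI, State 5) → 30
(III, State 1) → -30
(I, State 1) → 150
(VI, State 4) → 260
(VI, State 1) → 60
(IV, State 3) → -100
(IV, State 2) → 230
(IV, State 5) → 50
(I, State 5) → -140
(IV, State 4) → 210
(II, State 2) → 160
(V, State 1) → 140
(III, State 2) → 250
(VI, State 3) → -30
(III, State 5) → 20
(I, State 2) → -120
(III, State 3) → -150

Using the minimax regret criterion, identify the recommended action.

Column bests: State 1=220, State 2=270, State 3=260, State 4=290, State 5=290.
I regrets: 70, 390, 40, 420, 430 → max 430
II regrets: 170, 110, 290, 410, 0 → max 410
III regrets: 250, 20, 410, 0, 270 → max 410
IV regrets: 0, 40, 360, 80, 240 → max 360
V regrets: 80, 0, 0, 440, 280 → max 440
VI regrets: 160, 370, 290, 30, 260 → max 370
Smallest max regret = 360 → IV.

IV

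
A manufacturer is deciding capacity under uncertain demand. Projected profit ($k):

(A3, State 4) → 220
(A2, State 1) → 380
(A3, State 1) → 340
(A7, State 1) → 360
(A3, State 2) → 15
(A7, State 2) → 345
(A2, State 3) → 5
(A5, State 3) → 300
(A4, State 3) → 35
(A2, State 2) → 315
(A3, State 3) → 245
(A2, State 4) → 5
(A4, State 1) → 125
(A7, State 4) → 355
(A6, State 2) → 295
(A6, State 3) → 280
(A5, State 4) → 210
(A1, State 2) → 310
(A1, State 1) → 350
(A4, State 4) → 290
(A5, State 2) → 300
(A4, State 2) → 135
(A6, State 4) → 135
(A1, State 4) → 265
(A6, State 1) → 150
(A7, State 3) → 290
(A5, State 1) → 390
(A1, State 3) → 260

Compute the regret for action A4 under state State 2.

Best payoff under State 2 is 345.
Regret = 345 − 135 = 210.

210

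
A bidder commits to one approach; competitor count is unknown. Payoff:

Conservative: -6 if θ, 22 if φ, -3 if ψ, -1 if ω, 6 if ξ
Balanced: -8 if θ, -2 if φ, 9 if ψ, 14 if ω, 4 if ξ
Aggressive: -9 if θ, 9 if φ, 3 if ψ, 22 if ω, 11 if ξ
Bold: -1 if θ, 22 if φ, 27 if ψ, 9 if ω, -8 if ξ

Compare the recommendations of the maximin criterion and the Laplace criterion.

Row minima: Conservative=-6, Balanced=-8, Aggressive=-9, Bold=-8
Best worst-case = -6 → Conservative.
Row averages: Conservative=3.6, Balanced=3.4, Aggressive=7.2, Bold=9.8
Highest average = 9.8 → Bold.

maximin → Conservative; laplace → Bold (disagree)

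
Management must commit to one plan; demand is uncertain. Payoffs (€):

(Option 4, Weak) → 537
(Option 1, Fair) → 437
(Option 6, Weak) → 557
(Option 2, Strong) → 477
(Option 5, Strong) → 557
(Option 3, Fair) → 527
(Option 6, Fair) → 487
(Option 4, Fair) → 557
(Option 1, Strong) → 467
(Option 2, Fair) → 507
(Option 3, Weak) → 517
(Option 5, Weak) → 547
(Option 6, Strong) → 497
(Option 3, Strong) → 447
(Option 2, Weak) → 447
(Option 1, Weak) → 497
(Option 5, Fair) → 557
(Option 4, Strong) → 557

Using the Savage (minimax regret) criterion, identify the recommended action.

Option 5

Column bests: Weak=557, Fair=557, Strong=557.
Option 1 regrets: 60, 120, 90 → max 120
Option 2 regrets: 110, 50, 80 → max 110
Option 3 regrets: 40, 30, 110 → max 110
Option 4 regrets: 20, 0, 0 → max 20
Option 5 regrets: 10, 0, 0 → max 10
Option 6 regrets: 0, 70, 60 → max 70
Smallest max regret = 10 → Option 5.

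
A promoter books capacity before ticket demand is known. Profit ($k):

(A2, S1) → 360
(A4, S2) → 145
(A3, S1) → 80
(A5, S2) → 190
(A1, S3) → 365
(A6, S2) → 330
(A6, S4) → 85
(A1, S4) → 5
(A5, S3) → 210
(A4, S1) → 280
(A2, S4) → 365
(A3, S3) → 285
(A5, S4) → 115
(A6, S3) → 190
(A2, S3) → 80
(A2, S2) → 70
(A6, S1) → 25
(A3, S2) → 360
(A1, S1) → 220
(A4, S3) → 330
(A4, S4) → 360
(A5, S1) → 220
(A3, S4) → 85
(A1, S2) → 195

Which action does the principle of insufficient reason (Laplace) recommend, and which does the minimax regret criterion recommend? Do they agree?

Row averages: A1=196.25, A2=218.75, A3=202.5, A4=278.75, A5=183.75, A6=157.5
Highest average = 278.75 → A4.
Column bests: S1=360, S2=360, S3=365, S4=365.
A1 regrets: 140, 165, 0, 360 → max 360
A2 regrets: 0, 290, 285, 0 → max 290
A3 regrets: 280, 0, 80, 280 → max 280
A4 regrets: 80, 215, 35, 5 → max 215
A5 regrets: 140, 170, 155, 250 → max 250
A6 regrets: 335, 30, 175, 280 → max 335
Smallest max regret = 215 → A4.

laplace → A4; minimax regret → A4 (agree)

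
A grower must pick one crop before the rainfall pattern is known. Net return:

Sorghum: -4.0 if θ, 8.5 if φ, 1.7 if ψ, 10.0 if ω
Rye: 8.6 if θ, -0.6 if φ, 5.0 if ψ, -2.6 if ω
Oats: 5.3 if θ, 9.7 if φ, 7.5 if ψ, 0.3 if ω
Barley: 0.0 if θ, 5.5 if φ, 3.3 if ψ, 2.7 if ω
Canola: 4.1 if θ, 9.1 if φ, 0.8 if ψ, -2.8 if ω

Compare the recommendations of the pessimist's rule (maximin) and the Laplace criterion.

Row minima: Sorghum=-4.0, Rye=-2.6, Oats=0.3, Barley=0.0, Canola=-2.8
Best worst-case = 0.3 → Oats.
Row averages: Sorghum=4.05, Rye=2.6, Oats=5.7, Barley=2.875, Canola=2.8
Highest average = 5.7 → Oats.

maximin → Oats; laplace → Oats (agree)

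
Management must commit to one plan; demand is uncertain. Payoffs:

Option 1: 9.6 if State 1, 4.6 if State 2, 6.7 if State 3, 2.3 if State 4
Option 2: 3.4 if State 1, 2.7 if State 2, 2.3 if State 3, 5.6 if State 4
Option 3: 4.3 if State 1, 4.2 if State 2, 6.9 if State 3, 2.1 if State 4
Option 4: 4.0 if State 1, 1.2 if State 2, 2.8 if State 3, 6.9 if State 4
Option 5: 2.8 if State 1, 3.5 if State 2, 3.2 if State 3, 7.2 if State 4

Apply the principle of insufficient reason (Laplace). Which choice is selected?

Row averages: Option 1=5.8, Option 2=3.5, Option 3=4.375, Option 4=3.725, Option 5=4.175
Highest average = 5.8 → Option 1.

Option 1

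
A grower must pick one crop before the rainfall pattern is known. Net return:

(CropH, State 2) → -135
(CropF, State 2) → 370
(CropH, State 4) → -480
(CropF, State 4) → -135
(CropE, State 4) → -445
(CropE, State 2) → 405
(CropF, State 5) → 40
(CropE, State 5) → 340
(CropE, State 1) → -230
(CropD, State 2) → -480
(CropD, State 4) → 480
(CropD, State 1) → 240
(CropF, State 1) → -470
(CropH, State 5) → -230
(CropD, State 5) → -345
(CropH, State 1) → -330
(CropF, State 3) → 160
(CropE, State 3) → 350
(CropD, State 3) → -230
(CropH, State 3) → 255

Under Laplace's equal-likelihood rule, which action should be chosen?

Row averages: CropE=84, CropH=-184, CropF=-7, CropD=-67
Highest average = 84 → CropE.

CropE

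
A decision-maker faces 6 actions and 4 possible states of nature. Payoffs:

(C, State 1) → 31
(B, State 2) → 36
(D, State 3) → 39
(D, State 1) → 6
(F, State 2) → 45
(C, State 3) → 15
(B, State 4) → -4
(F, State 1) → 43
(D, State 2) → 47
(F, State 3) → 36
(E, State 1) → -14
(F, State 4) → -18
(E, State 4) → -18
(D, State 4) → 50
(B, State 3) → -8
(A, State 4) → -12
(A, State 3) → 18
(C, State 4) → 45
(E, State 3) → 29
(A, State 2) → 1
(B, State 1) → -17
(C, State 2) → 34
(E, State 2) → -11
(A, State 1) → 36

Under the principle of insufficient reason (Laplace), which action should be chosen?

Row averages: A=10.75, B=1.75, C=31.25, D=35.5, E=-3.5, F=26.5
Highest average = 35.5 → D.

D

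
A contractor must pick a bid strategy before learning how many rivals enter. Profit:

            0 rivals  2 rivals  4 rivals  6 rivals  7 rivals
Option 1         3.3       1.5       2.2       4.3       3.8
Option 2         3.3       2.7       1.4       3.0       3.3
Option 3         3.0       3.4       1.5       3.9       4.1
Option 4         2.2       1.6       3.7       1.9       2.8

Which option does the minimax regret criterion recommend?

Option 1

Column bests: 0 rivals=3.3, 2 rivals=3.4, 4 rivals=3.7, 6 rivals=4.3, 7 rivals=4.1.
Option 1 regrets: 0.0, 1.9, 1.5, 0.0, 0.3 → max 1.9
Option 2 regrets: 0.0, 0.7, 2.3, 1.3, 0.8 → max 2.3
Option 3 regrets: 0.3, 0.0, 2.2, 0.4, 0.0 → max 2.2
Option 4 regrets: 1.1, 1.8, 0.0, 2.4, 1.3 → max 2.4
Smallest max regret = 1.9 → Option 1.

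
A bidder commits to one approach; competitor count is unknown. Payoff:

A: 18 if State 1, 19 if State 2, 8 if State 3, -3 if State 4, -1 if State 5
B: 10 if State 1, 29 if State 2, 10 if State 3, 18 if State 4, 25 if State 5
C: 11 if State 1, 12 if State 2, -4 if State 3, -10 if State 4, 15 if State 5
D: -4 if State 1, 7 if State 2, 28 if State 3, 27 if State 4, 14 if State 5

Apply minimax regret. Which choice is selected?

B

Column bests: State 1=18, State 2=29, State 3=28, State 4=27, State 5=25.
A regrets: 0, 10, 20, 30, 26 → max 30
B regrets: 8, 0, 18, 9, 0 → max 18
C regrets: 7, 17, 32, 37, 10 → max 37
D regrets: 22, 22, 0, 0, 11 → max 22
Smallest max regret = 18 → B.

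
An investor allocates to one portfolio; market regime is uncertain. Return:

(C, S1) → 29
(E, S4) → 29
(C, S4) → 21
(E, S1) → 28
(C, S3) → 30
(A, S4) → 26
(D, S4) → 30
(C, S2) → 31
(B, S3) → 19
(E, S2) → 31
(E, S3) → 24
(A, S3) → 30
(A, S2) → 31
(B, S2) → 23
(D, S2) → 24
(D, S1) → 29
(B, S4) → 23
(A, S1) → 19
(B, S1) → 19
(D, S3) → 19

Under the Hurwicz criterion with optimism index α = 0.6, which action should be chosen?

E

A: 0.6·31 + 0.4·19 = 26.2
B: 0.6·23 + 0.4·19 = 21.4
C: 0.6·31 + 0.4·21 = 27
D: 0.6·30 + 0.4·19 = 25.6
E: 0.6·31 + 0.4·24 = 28.2
Highest Hurwicz score = 28.2 → E.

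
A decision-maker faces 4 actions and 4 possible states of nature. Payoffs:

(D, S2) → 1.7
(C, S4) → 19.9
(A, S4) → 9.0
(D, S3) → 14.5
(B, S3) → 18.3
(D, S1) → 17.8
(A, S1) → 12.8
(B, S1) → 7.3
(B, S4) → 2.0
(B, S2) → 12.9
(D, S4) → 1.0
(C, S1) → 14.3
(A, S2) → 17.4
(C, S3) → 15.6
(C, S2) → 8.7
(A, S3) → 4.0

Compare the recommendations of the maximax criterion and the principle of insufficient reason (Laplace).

Row maxima: A=17.4, B=18.3, C=19.9, D=17.8
Best best-case = 19.9 → C.
Row averages: A=10.8, B=10.125, C=14.625, D=8.75
Highest average = 14.625 → C.

maximax → C; laplace → C (agree)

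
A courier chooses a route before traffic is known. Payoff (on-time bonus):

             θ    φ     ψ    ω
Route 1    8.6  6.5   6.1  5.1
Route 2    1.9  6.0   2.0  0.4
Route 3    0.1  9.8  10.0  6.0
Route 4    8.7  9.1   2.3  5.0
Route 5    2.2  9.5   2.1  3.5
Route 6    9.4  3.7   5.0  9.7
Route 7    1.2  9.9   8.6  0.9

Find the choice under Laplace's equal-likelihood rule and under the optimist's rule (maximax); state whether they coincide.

Row averages: Route 1=6.575, Route 2=2.575, Route 3=6.475, Route 4=6.275, Route 5=4.325, Route 6=6.95, Route 7=5.15
Highest average = 6.95 → Route 6.
Row maxima: Route 1=8.6, Route 2=6.0, Route 3=10.0, Route 4=9.1, Route 5=9.5, Route 6=9.7, Route 7=9.9
Best best-case = 10.0 → Route 3.

laplace → Route 6; maximax → Route 3 (disagree)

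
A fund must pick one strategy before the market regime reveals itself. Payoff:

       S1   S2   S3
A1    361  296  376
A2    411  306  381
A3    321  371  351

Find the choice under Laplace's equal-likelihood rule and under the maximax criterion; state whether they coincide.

Row averages: A1=1033/3, A2=366, A3=1043/3
Highest average = 366 → A2.
Row maxima: A1=376, A2=411, A3=371
Best best-case = 411 → A2.

laplace → A2; maximax → A2 (agree)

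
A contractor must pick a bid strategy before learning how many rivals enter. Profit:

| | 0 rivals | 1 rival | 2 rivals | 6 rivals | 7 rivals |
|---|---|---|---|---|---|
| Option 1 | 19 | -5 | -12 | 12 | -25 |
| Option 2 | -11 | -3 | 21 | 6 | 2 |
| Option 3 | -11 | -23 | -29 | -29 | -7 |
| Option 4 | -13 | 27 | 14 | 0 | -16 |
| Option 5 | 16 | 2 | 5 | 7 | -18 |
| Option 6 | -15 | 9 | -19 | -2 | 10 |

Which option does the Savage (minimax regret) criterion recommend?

Option 5

Column bests: 0 rivals=19, 1 rival=27, 2 rivals=21, 6 rivals=12, 7 rivals=10.
Option 1 regrets: 0, 32, 33, 0, 35 → max 35
Option 2 regrets: 30, 30, 0, 6, 8 → max 30
Option 3 regrets: 30, 50, 50, 41, 17 → max 50
Option 4 regrets: 32, 0, 7, 12, 26 → max 32
Option 5 regrets: 3, 25, 16, 5, 28 → max 28
Option 6 regrets: 34, 18, 40, 14, 0 → max 40
Smallest max regret = 28 → Option 5.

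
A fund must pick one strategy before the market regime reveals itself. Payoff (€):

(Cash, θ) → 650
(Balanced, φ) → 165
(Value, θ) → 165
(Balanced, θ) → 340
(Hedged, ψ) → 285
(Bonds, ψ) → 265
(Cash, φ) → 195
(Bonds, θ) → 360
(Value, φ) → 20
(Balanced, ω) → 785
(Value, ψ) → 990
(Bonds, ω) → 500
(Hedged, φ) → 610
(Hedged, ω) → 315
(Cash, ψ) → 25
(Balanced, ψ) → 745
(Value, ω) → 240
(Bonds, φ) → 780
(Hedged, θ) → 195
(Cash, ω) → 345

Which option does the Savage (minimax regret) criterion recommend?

Column bests: θ=650, φ=780, ψ=990, ω=785.
Value regrets: 485, 760, 0, 545 → max 760
Hedged regrets: 455, 170, 705, 470 → max 705
Bonds regrets: 290, 0, 725, 285 → max 725
Balanced regrets: 310, 615, 245, 0 → max 615
Cash regrets: 0, 585, 965, 440 → max 965
Smallest max regret = 615 → Balanced.

Balanced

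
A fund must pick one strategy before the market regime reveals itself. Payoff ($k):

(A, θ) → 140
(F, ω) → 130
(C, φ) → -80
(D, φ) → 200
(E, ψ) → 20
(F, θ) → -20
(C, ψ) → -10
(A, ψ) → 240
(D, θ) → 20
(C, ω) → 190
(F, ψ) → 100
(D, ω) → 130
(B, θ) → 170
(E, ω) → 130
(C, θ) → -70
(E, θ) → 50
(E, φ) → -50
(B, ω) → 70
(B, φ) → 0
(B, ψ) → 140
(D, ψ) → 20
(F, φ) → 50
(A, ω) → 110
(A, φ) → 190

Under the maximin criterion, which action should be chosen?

A

Row minima: A=110, B=0, C=-80, D=20, E=-50, F=-20
Best worst-case = 110 → A.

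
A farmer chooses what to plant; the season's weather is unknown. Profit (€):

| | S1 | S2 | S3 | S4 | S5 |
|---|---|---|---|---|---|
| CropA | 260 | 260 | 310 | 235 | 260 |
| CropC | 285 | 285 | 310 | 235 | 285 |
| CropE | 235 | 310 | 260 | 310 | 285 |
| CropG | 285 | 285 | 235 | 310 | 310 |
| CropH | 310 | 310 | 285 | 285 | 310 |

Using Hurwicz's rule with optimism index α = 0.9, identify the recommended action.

CropH

CropA: 0.9·310 + 0.1·235 = 302.5
CropC: 0.9·310 + 0.1·235 = 302.5
CropE: 0.9·310 + 0.1·235 = 302.5
CropG: 0.9·310 + 0.1·235 = 302.5
CropH: 0.9·310 + 0.1·285 = 307.5
Highest Hurwicz score = 307.5 → CropH.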